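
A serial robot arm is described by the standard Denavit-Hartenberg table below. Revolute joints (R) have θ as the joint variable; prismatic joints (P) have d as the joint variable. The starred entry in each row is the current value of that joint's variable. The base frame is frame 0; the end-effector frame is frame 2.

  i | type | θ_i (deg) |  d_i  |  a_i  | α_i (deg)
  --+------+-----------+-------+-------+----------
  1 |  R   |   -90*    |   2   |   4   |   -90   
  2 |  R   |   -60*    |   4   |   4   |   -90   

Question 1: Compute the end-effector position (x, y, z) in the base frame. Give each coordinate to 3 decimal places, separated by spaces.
4.000 -6.000 5.464

after link 1: o_1 = (0.0000, -4.0000, 2.0000)
after link 2: o_2 = (4.0000, -6.0000, 5.4641)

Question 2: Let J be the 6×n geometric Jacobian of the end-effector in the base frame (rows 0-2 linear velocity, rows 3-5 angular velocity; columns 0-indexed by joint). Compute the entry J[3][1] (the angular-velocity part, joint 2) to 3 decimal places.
1.000

axis z_1 = (1.0000,0.0000,0.0000); lever o_n−o_1 = (4.0000,-2.0000,3.4641)
cross product → J_v[:, 1] = (0.0000,-3.4641,-2.0000)
J_ω[:, 1] = z_1
entry J[3][1] = 1.0000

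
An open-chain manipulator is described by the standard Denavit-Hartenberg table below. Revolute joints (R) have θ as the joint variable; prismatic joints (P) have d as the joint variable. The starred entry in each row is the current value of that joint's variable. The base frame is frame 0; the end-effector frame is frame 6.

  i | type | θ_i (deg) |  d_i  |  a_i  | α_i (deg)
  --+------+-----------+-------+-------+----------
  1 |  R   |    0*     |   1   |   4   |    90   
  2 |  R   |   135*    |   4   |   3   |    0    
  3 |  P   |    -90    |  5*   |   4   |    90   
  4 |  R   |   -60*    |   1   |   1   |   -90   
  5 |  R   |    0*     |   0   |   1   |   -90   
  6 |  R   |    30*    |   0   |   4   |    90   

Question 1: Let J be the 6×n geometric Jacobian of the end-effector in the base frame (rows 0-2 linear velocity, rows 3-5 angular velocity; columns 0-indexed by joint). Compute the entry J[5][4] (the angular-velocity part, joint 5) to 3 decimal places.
axis z_4 = (0.6124,-0.5000,0.6124); lever o_n−o_4 = (0.3536,4.8660,0.3536)
cross product → J_v[:, 4] = (-3.1566,0.0000,3.1566)
J_ω[:, 4] = z_4
entry J[5][4] = 0.6124

0.612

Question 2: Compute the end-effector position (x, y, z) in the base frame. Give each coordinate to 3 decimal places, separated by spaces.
6.121 -3.268 5.950

after link 1: o_1 = (4.0000, 0.0000, 1.0000)
after link 2: o_2 = (1.8787, -4.0000, 3.1213)
after link 3: o_3 = (4.7071, -9.0000, 5.9497)
after link 4: o_4 = (5.7678, -8.1340, 5.5962)
after link 5: o_5 = (6.1213, -7.2679, 5.9497)
after link 6: o_6 = (6.1213, -3.2679, 5.9497)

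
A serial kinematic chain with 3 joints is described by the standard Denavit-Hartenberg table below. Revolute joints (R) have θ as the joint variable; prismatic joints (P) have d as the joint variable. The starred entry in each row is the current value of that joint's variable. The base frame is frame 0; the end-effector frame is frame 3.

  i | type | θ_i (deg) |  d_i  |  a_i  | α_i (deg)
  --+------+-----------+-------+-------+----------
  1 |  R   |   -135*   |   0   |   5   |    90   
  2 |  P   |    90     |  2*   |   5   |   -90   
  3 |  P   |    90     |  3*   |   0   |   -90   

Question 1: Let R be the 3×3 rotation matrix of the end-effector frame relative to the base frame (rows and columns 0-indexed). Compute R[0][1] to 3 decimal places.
-0.707

End-effector y-axis (col 1 of R) = (-0.7071,-0.7071,-0.0000)
R[0][1] = -0.7071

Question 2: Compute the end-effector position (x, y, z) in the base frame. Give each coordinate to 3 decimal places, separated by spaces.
after link 1: o_1 = (-3.5355, -3.5355, 0.0000)
after link 2: o_2 = (-4.9497, -2.1213, 5.0000)
after link 3: o_3 = (-2.8284, -0.0000, 5.0000)

-2.828 -0.000 5.000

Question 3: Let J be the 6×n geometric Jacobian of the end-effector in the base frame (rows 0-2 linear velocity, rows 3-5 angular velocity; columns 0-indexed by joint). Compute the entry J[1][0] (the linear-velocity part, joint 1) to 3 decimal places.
-2.828

axis z_0 = ẑ; lever o_n−o_0 = (-2.8284,-0.0000,5.0000)
cross product → J_v[:, 0] = (0.0000,-2.8284,0.0000)
J_ω[:, 0] = z_0
entry J[1][0] = -2.8284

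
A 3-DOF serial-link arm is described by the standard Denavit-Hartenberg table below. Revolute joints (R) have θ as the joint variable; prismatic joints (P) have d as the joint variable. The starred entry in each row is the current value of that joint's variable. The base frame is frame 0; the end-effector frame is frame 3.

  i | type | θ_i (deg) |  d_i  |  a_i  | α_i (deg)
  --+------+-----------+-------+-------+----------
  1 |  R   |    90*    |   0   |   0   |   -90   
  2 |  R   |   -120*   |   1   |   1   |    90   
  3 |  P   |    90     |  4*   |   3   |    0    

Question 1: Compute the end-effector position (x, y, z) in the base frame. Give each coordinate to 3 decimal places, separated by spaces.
after link 1: o_1 = (0.0000, 0.0000, 0.0000)
after link 2: o_2 = (-1.0000, -0.5000, 0.8660)
after link 3: o_3 = (-4.0000, -3.9641, -1.1340)

-4.000 -3.964 -1.134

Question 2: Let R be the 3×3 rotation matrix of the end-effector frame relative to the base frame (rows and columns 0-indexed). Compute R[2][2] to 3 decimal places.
-0.500

End-effector z-axis (col 2 of R) = (-0.0000,-0.8660,-0.5000)
R[2][2] = -0.5000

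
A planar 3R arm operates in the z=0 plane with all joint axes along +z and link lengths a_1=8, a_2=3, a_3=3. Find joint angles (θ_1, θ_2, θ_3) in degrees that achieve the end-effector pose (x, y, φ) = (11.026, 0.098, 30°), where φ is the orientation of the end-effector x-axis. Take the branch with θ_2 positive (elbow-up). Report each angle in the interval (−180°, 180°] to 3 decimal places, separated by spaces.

wrist centre = target − a_3·(cos φ, sin φ) = (8.4279, -1.4020)
cos θ_2 = (72.9955−8²−3²)/(2·8·3) = -0.0001; θ_2 = 90.0054° (elbow-up)
β = atan2(-1.4020,8.4279) = -9.4448°; ψ = atan2(3.0000,7.9997) = 20.5567°
θ_1 = β − ψ = -30.0015°
θ_3 = φ − θ_1 − θ_2 = -30.0039° (wrapped to (-180°,180°])

-30.001 90.005 -30.004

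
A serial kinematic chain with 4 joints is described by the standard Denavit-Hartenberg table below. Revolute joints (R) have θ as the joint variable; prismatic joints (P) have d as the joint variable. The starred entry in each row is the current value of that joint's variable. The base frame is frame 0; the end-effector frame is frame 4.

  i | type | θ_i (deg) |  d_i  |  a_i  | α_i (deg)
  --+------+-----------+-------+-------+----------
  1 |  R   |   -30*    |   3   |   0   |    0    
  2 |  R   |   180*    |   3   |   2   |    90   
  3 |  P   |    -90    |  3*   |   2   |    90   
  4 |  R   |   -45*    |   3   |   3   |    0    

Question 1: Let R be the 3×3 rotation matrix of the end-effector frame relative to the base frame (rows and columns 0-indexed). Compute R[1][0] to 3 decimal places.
-0.612

End-effector x-axis (col 0 of R) = (-0.3536,-0.6124,-0.7071)
R[1][0] = -0.6124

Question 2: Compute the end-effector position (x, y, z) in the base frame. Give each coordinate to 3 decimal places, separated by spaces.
1.305 0.261 1.879

after link 1: o_1 = (0.0000, 0.0000, 3.0000)
after link 2: o_2 = (-1.7321, 1.0000, 6.0000)
after link 3: o_3 = (-0.2321, 3.5981, 4.0000)
after link 4: o_4 = (1.3054, 0.2610, 1.8787)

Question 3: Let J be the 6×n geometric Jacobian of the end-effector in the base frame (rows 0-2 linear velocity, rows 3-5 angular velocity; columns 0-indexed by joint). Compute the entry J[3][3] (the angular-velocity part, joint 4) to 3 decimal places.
0.866

axis z_3 = (0.8660,-0.5000,-0.0000); lever o_n−o_3 = (1.5374,-3.3371,-2.1213)
cross product → J_v[:, 3] = (1.0607,1.8371,-2.1213)
J_ω[:, 3] = z_3
entry J[3][3] = 0.8660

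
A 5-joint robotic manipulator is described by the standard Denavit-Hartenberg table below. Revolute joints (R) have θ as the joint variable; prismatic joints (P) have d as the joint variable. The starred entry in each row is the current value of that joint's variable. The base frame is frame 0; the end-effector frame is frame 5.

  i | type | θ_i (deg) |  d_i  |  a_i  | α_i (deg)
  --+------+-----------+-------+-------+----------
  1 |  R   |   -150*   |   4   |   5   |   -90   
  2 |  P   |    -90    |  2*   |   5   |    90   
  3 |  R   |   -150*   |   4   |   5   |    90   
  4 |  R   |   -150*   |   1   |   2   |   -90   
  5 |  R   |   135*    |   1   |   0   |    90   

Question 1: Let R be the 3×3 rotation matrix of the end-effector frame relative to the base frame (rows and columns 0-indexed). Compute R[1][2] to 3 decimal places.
0.088

End-effector z-axis (col 2 of R) = (-0.4593,0.0884,0.8839)
R[1][2] = 0.0884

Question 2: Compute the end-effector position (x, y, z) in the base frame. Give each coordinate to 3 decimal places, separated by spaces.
after link 1: o_1 = (-4.3301, -2.5000, 4.0000)
after link 2: o_2 = (-3.3301, -4.2321, 9.0000)
after link 3: o_3 = (-1.1160, -0.0670, 4.6699)
after link 4: o_4 = (-1.1160, -2.0670, 5.6699)
after link 5: o_5 = (-1.9910, -2.2835, 5.2369)

-1.991 -2.283 5.237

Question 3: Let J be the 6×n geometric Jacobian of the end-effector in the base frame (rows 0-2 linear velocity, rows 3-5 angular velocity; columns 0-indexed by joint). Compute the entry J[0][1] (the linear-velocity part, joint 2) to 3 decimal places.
0.500

prismatic axis z_1 = (0.5000,-0.8660,0.0000)
J_v[:, 1] = z_1; J_ω[:, 1] = (0,0,0)
entry J[0][1] = 0.5000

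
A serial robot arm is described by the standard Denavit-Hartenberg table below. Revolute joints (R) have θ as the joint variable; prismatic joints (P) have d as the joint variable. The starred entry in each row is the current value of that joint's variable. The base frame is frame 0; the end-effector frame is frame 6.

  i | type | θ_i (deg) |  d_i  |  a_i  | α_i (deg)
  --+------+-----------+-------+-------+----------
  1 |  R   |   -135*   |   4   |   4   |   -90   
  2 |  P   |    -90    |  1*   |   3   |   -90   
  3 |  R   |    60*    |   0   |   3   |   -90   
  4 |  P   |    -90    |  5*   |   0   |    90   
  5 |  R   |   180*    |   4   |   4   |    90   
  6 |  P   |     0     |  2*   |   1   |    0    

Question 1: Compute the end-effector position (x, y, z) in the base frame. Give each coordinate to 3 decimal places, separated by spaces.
-0.448 1.863 0.438

after link 1: o_1 = (-2.8284, -2.8284, 4.0000)
after link 2: o_2 = (-2.1213, -3.5355, 7.0000)
after link 3: o_3 = (-3.9584, -1.6984, 8.5000)
after link 4: o_4 = (-5.7262, 0.0694, 4.1699)
after link 5: o_5 = (-0.4483, 0.4483, 2.1699)
after link 6: o_6 = (-0.4483, 1.8625, 0.4378)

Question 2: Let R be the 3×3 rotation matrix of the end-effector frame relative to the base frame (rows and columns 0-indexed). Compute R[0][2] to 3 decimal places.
End-effector z-axis (col 2 of R) = (-0.3536,0.3536,-0.8660)
R[0][2] = -0.3536

-0.354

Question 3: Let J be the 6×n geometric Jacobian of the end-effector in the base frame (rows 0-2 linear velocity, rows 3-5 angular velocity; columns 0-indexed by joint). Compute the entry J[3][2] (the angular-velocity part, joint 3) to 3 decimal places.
axis z_2 = (-0.7071,-0.7071,-0.0000); lever o_n−o_2 = (1.6730,5.3980,-6.5622)
cross product → J_v[:, 2] = (4.6402,-4.6402,-2.6340)
J_ω[:, 2] = z_2
entry J[3][2] = -0.7071

-0.707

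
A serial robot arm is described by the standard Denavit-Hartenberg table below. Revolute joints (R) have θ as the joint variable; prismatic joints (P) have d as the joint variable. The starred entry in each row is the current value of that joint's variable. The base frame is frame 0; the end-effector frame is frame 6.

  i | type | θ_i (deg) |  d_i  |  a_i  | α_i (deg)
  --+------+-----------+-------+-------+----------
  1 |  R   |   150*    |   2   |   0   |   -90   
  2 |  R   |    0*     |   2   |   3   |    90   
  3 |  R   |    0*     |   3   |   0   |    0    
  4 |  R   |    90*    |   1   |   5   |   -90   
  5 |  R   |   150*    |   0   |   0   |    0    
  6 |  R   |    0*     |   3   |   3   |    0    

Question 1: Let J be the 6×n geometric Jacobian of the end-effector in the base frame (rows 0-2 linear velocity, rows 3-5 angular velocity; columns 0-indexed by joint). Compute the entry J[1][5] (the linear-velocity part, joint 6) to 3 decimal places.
1.299

axis z_5 = (0.8660,-0.5000,0.0000); lever o_n−o_5 = (3.8971,0.7500,-1.5000)
cross product → J_v[:, 5] = (0.7500,1.2990,2.5981)
J_ω[:, 5] = z_5
entry J[1][5] = 1.2990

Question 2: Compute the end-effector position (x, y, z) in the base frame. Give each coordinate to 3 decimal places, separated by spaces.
-2.201 -3.812 4.500

after link 1: o_1 = (0.0000, 0.0000, 2.0000)
after link 2: o_2 = (-3.5981, -0.2321, 2.0000)
after link 3: o_3 = (-3.5981, -0.2321, 5.0000)
after link 4: o_4 = (-6.0981, -4.5622, 6.0000)
after link 5: o_5 = (-6.0981, -4.5622, 6.0000)
after link 6: o_6 = (-2.2010, -3.8122, 4.5000)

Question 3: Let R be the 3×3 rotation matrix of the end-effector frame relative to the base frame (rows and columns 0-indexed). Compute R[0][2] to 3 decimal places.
End-effector z-axis (col 2 of R) = (0.8660,-0.5000,0.0000)
R[0][2] = 0.8660

0.866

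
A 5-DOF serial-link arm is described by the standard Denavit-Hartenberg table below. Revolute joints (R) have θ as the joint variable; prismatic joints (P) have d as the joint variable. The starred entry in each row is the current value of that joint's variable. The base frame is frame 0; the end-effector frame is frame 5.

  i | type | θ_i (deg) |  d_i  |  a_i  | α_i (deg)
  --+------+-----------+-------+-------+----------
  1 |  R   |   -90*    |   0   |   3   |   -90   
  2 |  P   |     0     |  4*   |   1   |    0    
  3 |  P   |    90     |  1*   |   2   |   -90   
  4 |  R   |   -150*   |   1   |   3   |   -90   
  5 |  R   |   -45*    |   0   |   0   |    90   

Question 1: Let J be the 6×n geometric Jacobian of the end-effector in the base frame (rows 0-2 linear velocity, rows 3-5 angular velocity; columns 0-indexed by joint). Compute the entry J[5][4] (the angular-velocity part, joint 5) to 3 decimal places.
axis z_4 = (0.8660,0.0000,-0.5000); lever o_n−o_4 = (0.0000,0.0000,0.0000)
cross product → J_v[:, 4] = (0.0000,-0.0000,0.0000)
J_ω[:, 4] = z_4
entry J[5][4] = -0.5000

-0.500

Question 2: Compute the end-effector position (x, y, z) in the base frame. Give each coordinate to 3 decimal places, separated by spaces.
6.500 -3.000 0.598

after link 1: o_1 = (0.0000, -3.0000, 0.0000)
after link 2: o_2 = (4.0000, -4.0000, 0.0000)
after link 3: o_3 = (5.0000, -4.0000, -2.0000)
after link 4: o_4 = (6.5000, -3.0000, 0.5981)
after link 5: o_5 = (6.5000, -3.0000, 0.5981)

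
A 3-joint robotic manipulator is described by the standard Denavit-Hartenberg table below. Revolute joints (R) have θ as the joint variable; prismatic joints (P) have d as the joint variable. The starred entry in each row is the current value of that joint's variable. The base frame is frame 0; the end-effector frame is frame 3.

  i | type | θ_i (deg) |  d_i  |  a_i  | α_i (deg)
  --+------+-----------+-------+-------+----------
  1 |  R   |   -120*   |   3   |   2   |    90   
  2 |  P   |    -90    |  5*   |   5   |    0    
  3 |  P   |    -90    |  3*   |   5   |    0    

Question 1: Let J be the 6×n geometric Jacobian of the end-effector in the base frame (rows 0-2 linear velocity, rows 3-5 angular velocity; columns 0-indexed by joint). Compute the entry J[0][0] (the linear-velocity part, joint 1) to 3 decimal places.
-6.598

axis z_0 = ẑ; lever o_n−o_0 = (-5.4282,6.5981,-2.0000)
cross product → J_v[:, 0] = (-6.5981,-5.4282,0.0000)
J_ω[:, 0] = z_0
entry J[0][0] = -6.5981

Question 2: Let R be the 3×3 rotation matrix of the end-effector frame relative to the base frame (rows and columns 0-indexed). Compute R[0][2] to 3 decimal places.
-0.866

End-effector z-axis (col 2 of R) = (-0.8660,0.5000,0.0000)
R[0][2] = -0.8660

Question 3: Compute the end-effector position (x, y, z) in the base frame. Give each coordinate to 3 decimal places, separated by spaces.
after link 1: o_1 = (-1.0000, -1.7321, 3.0000)
after link 2: o_2 = (-5.3301, 0.7679, -2.0000)
after link 3: o_3 = (-5.4282, 6.5981, -2.0000)

-5.428 6.598 -2.000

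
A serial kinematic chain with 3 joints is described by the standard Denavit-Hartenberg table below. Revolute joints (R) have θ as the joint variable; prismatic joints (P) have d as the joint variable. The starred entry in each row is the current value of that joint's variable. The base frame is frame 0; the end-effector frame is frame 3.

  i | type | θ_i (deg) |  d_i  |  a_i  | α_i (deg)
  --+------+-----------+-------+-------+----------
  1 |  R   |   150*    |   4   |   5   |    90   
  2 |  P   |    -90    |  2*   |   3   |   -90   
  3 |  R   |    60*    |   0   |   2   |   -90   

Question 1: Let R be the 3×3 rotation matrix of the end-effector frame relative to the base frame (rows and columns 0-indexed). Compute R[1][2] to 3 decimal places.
End-effector z-axis (col 2 of R) = (-0.2500,-0.4330,0.8660)
R[1][2] = -0.4330

-0.433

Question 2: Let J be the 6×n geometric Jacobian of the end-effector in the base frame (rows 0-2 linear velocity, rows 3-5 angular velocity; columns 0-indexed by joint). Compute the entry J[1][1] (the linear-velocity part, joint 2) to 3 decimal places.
0.866

prismatic axis z_1 = (0.5000,0.8660,0.0000)
J_v[:, 1] = z_1; J_ω[:, 1] = (0,0,0)
entry J[1][1] = 0.8660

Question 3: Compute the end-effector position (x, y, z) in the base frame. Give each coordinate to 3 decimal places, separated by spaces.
after link 1: o_1 = (-4.3301, 2.5000, 4.0000)
after link 2: o_2 = (-3.3301, 4.2321, 1.0000)
after link 3: o_3 = (-4.1962, 2.7321, -0.0000)

-4.196 2.732 -0.000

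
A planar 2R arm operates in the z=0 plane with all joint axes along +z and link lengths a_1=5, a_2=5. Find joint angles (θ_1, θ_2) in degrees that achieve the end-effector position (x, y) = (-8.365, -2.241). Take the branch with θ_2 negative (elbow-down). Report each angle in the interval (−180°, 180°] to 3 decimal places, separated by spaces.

cos θ_2 = (74.9953−5²−5²)/(2·5·5) = 0.4999; θ_2 = -60.0062° (elbow-down)
β = atan2(-2.2410,-8.3650) = -165.0025°; ψ = atan2(-4.3304,7.4995) = -30.0031°
θ_1 = β − ψ = -134.9994°

-134.999 -60.006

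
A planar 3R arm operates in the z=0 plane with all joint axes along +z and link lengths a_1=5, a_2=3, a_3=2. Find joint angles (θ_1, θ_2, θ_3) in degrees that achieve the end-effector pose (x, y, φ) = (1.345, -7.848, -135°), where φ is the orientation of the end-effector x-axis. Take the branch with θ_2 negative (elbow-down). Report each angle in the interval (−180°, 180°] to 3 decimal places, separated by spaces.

wrist centre = target − a_3·(cos φ, sin φ) = (2.7592, -6.4338)
cos θ_2 = (49.0069−5²−3²)/(2·5·3) = 0.5002; θ_2 = -59.9849° (elbow-down)
β = atan2(-6.4338,2.7592) = -66.7873°; ψ = atan2(-2.5977,6.5007) = -21.7817°
θ_1 = β − ψ = -45.0056°
θ_3 = φ − θ_1 − θ_2 = -30.0095° (wrapped to (-180°,180°])

-45.006 -59.985 -30.010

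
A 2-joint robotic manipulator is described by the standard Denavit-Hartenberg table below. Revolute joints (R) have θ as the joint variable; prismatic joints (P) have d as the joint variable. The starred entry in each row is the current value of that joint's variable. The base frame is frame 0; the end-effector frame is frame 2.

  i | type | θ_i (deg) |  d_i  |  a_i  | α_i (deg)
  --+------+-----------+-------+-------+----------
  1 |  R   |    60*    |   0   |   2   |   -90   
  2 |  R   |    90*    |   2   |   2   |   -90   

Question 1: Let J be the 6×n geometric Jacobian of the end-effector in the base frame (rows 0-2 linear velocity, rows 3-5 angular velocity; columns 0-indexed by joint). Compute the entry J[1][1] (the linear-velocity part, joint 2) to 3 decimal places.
-1.732

axis z_1 = (-0.8660,0.5000,0.0000); lever o_n−o_1 = (-1.7321,1.0000,-2.0000)
cross product → J_v[:, 1] = (-1.0000,-1.7321,-0.0000)
J_ω[:, 1] = z_1
entry J[1][1] = -1.7321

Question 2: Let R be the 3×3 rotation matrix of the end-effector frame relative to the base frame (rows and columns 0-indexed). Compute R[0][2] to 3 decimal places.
End-effector z-axis (col 2 of R) = (-0.5000,-0.8660,-0.0000)
R[0][2] = -0.5000

-0.500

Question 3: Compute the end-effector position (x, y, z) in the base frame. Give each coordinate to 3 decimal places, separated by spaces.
after link 1: o_1 = (1.0000, 1.7321, 0.0000)
after link 2: o_2 = (-0.7321, 2.7321, -2.0000)

-0.732 2.732 -2.000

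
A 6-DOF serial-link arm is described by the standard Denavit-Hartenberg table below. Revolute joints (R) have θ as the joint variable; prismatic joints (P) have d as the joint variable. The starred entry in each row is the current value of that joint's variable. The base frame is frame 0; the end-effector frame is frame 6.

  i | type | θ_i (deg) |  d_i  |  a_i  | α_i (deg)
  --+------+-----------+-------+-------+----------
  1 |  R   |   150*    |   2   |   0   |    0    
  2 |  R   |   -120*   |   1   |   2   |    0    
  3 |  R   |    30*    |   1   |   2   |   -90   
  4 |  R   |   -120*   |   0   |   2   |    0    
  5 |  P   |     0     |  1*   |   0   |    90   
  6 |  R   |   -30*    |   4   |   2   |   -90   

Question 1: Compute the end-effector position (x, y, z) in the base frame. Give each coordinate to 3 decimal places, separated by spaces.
0.067 -1.884 5.232

after link 1: o_1 = (0.0000, 0.0000, 2.0000)
after link 2: o_2 = (1.7321, 1.0000, 3.0000)
after link 3: o_3 = (2.7321, 2.7321, 4.0000)
after link 4: o_4 = (2.2321, 1.8660, 5.7321)
after link 5: o_5 = (1.3660, 2.3660, 5.7321)
after link 6: o_6 = (0.0670, -1.8840, 5.2321)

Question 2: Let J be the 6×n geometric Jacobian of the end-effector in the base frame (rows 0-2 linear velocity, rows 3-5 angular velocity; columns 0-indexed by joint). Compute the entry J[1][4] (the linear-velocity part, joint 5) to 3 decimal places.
prismatic axis z_4 = (-0.8660,0.5000,0.0000)
J_v[:, 4] = z_4; J_ω[:, 4] = (0,0,0)
entry J[1][4] = 0.5000

0.500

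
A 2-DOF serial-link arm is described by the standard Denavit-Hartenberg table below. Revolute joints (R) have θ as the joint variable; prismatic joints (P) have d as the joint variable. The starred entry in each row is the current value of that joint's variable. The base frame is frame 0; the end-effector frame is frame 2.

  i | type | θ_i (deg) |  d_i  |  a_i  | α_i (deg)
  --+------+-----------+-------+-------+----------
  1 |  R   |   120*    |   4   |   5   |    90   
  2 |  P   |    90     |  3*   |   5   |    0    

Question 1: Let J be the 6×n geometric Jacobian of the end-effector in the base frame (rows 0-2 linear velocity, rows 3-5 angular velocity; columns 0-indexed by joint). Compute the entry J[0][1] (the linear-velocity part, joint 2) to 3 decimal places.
0.866

prismatic axis z_1 = (0.8660,0.5000,0.0000)
J_v[:, 1] = z_1; J_ω[:, 1] = (0,0,0)
entry J[0][1] = 0.8660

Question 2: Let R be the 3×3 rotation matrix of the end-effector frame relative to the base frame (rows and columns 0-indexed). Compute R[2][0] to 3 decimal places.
End-effector x-axis (col 0 of R) = (-0.0000,0.0000,1.0000)
R[2][0] = 1.0000

1.000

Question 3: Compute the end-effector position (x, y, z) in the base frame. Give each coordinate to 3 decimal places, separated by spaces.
after link 1: o_1 = (-2.5000, 4.3301, 4.0000)
after link 2: o_2 = (0.0981, 5.8301, 9.0000)

0.098 5.830 9.000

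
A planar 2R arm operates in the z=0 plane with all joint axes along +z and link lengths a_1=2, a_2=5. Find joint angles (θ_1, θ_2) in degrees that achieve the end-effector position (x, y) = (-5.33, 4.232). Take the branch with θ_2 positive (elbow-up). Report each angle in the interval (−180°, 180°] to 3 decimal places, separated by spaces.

119.992 30.010

cos θ_2 = (46.3187−2²−5²)/(2·2·5) = 0.8659; θ_2 = 30.0102° (elbow-up)
β = atan2(4.2320,-5.3300) = 141.5506°; ψ = atan2(2.5008,6.3297) = 21.5583°
θ_1 = β − ψ = 119.9922°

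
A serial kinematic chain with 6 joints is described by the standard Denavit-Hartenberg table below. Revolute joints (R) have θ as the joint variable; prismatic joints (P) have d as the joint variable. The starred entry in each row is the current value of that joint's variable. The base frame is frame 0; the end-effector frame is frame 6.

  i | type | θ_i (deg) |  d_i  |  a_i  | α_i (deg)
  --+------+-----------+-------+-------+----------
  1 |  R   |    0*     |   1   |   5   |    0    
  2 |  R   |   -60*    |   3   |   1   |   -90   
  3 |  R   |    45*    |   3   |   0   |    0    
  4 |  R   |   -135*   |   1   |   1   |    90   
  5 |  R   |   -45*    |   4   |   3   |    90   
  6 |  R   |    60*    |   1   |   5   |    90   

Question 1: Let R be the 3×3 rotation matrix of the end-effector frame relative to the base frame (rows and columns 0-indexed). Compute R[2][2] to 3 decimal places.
End-effector z-axis (col 2 of R) = (-0.2803,-0.7392,0.6124)
R[2][2] = 0.6124

0.612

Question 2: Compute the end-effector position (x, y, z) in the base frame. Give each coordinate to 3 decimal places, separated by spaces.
0.819 6.050 8.182

after link 1: o_1 = (5.0000, 0.0000, 1.0000)
after link 2: o_2 = (5.5000, -0.8660, 4.0000)
after link 3: o_3 = (8.0981, 0.6340, 4.0000)
after link 4: o_4 = (8.9641, 1.1340, 5.0000)
after link 5: o_5 = (5.1270, 3.5374, 7.1213)
after link 6: o_6 = (0.8186, 6.0500, 8.1820)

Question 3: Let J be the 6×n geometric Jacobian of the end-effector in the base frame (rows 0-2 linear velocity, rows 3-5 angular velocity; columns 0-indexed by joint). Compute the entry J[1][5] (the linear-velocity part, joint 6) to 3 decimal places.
axis z_5 = (-0.6124,-0.3536,-0.7071); lever o_n−o_5 = (-4.3084,2.5126,1.0607)
cross product → J_v[:, 5] = (1.4017,3.6960,-3.0619)
J_ω[:, 5] = z_5
entry J[1][5] = 3.6960

3.696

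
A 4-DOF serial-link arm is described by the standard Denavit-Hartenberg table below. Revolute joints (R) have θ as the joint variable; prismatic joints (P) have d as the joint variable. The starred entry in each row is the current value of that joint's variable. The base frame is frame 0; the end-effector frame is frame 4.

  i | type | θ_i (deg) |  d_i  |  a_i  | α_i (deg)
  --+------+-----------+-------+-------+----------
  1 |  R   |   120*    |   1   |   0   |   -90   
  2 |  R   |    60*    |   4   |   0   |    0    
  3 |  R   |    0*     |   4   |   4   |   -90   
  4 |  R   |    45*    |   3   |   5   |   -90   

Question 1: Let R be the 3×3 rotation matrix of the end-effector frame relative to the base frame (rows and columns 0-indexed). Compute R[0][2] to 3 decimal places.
End-effector z-axis (col 2 of R) = (0.7891,0.0474,0.6124)
R[0][2] = 0.7891

0.789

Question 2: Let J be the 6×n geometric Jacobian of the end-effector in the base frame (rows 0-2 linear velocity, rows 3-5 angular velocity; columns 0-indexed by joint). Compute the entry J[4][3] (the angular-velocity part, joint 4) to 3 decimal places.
axis z_3 = (0.4330,-0.7500,-0.5000); lever o_n−o_3 = (3.4770,1.0487,-4.5619)
cross product → J_v[:, 3] = (3.9457,0.2368,3.0619)
J_ω[:, 3] = z_3
entry J[4][3] = -0.7500

-0.750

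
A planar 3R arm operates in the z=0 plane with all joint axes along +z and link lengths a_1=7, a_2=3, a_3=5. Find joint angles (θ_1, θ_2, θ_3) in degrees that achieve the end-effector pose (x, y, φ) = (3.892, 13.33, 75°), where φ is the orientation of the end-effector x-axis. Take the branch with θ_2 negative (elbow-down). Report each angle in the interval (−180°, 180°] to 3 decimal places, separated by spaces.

wrist centre = target − a_3·(cos φ, sin φ) = (2.5979, 8.5004)
cos θ_2 = (79.0054−7²−3²)/(2·7·3) = 0.5001; θ_2 = -59.9915° (elbow-down)
β = atan2(8.5004,2.5979) = 73.0057°; ψ = atan2(-2.5979,8.5004) = -16.9940°
θ_1 = β − ψ = 89.9997°
θ_3 = φ − θ_1 − θ_2 = 44.9918° (wrapped to (-180°,180°])

90.000 -59.991 44.992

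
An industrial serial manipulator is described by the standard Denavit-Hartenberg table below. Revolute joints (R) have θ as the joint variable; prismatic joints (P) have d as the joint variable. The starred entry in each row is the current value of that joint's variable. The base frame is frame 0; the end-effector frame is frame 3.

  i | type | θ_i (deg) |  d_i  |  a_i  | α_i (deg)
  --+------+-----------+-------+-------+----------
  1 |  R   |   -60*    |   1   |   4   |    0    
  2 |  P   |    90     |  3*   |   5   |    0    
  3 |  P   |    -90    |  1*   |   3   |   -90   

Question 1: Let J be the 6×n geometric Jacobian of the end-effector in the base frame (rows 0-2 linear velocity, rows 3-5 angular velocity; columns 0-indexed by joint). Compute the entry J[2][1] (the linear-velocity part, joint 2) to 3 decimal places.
prismatic axis z_1 = (0.0000,0.0000,1.0000)
J_v[:, 1] = z_1; J_ω[:, 1] = (0,0,0)
entry J[2][1] = 1.0000

1.000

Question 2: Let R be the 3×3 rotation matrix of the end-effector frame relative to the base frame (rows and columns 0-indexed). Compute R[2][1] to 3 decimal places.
End-effector y-axis (col 1 of R) = (0.0000,0.0000,-1.0000)
R[2][1] = -1.0000

-1.000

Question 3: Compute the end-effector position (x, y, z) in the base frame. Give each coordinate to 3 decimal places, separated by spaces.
after link 1: o_1 = (2.0000, -3.4641, 1.0000)
after link 2: o_2 = (6.3301, -0.9641, 4.0000)
after link 3: o_3 = (7.8301, -3.5622, 5.0000)

7.830 -3.562 5.000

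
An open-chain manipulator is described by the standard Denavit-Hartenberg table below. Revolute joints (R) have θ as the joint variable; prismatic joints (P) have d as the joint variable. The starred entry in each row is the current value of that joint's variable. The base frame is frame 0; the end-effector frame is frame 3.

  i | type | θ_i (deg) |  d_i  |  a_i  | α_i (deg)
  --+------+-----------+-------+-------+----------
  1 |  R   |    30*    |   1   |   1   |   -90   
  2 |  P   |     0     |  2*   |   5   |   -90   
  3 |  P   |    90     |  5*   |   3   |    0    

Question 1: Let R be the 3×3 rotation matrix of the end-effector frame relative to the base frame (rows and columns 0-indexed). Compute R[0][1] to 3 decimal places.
End-effector y-axis (col 1 of R) = (-0.8660,-0.5000,-0.0000)
R[0][1] = -0.8660

-0.866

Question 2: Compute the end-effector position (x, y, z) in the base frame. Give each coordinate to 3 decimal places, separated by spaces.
after link 1: o_1 = (0.8660, 0.5000, 1.0000)
after link 2: o_2 = (4.1962, 4.7321, 1.0000)
after link 3: o_3 = (5.6962, 2.1340, -4.0000)

5.696 2.134 -4.000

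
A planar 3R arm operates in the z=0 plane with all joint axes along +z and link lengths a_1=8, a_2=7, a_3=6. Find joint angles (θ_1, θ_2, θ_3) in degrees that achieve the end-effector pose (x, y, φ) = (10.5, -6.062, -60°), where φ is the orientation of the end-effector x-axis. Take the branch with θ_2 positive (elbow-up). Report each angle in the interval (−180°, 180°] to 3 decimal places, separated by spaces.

wrist centre = target − a_3·(cos φ, sin φ) = (7.5000, -0.8658)
cos θ_2 = (56.9997−8²−7²)/(2·8·7) = -0.5000; θ_2 = 120.0002° (elbow-up)
β = atan2(-0.8658,7.5000) = -6.5854°; ψ = atan2(6.0622,4.5000) = 53.4133°
θ_1 = β − ψ = -59.9987°
θ_3 = φ − θ_1 − θ_2 = -120.0015° (wrapped to (-180°,180°])

-59.999 120.000 -120.001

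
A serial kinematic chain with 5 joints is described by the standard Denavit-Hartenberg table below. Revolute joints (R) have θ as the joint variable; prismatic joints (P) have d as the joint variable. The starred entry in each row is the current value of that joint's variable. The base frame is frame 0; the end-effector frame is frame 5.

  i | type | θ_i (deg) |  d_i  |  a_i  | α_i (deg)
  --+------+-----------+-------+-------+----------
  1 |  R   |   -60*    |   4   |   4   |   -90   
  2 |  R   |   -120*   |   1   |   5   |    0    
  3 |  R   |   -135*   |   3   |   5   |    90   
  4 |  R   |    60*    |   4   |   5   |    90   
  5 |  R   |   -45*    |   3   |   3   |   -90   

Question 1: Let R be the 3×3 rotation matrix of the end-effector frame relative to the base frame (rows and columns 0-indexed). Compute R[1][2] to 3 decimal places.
End-effector z-axis (col 2 of R) = (0.8261,-0.2061,-0.5245)
R[1][2] = -0.2061

-0.206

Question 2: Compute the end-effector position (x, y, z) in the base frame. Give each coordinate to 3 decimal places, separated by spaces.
after link 1: o_1 = (2.0000, -3.4641, 4.0000)
after link 2: o_2 = (1.6160, -0.7990, 8.3301)
after link 3: o_3 = (3.5671, 1.8217, 3.5005)
after link 4: o_4 = (8.9254, 1.2010, 0.0504)
after link 5: o_5 = (7.7193, 3.9642, -2.9346)

7.719 3.964 -2.935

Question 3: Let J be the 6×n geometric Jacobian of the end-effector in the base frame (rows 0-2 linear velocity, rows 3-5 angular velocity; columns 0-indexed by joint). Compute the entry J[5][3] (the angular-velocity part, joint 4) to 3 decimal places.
-0.259

axis z_3 = (0.4830,-0.8365,-0.2588); lever o_n−o_3 = (4.1523,2.1425,-6.4351)
cross product → J_v[:, 3] = (5.9376,2.0332,4.5082)
J_ω[:, 3] = z_3
entry J[5][3] = -0.2588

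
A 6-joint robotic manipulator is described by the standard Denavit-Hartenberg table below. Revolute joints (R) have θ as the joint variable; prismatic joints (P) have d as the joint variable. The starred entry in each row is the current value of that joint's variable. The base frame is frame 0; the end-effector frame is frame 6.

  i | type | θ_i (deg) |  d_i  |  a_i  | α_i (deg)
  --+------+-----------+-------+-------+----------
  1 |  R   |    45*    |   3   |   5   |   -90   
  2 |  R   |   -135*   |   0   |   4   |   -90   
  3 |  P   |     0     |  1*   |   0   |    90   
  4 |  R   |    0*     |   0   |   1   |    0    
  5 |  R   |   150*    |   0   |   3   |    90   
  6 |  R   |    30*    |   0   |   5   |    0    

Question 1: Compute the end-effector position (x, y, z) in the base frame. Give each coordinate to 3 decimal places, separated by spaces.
after link 1: o_1 = (3.5355, 3.5355, 3.0000)
after link 2: o_2 = (1.5355, 1.5355, 5.8284)
after link 3: o_3 = (2.0355, 2.0355, 6.5355)
after link 4: o_4 = (1.5355, 1.5355, 7.2426)
after link 5: o_5 = (3.5846, 3.5846, 6.4662)
after link 6: o_6 = (4.7743, 8.3099, 5.3455)

4.774 8.310 5.345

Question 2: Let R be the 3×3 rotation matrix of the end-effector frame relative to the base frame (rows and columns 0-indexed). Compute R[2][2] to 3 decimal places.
End-effector z-axis (col 2 of R) = (0.1830,0.1830,0.9659)
R[2][2] = 0.9659

0.966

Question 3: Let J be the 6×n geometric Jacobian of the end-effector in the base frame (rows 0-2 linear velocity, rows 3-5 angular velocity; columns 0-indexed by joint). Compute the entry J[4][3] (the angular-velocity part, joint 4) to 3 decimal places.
0.707

axis z_3 = (-0.7071,0.7071,0.0000); lever o_n−o_3 = (2.7388,6.2743,-1.1901)
cross product → J_v[:, 3] = (-0.8415,-0.8415,-6.3733)
J_ω[:, 3] = z_3
entry J[4][3] = 0.7071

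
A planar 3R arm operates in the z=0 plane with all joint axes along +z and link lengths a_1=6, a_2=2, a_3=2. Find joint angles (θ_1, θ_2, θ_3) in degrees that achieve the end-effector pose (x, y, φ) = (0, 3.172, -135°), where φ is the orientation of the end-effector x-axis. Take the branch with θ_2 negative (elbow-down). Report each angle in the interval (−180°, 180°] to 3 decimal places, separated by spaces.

90.004 -134.987 -90.017

wrist centre = target − a_3·(cos φ, sin φ) = (1.4142, 4.5862)
cos θ_2 = (23.0334−6²−2²)/(2·6·2) = -0.7069; θ_2 = -134.9868° (elbow-down)
β = atan2(4.5862,1.4142) = 72.8622°; ψ = atan2(-1.4145,4.5861) = -17.1418°
θ_1 = β − ψ = 90.0041°
θ_3 = φ − θ_1 − θ_2 = -90.0173° (wrapped to (-180°,180°])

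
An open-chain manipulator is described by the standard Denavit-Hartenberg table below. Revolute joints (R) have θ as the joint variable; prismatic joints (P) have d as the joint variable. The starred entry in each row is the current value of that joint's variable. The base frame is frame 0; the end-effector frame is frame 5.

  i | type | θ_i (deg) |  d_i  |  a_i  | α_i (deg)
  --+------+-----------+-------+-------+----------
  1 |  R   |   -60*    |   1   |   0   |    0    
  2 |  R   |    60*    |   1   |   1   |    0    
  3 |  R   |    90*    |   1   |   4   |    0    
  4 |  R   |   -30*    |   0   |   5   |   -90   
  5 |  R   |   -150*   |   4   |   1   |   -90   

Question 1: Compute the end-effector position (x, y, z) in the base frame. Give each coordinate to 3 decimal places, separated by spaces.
-0.397 9.580 3.500

after link 1: o_1 = (0.0000, 0.0000, 1.0000)
after link 2: o_2 = (1.0000, 0.0000, 2.0000)
after link 3: o_3 = (1.0000, 4.0000, 3.0000)
after link 4: o_4 = (3.5000, 8.3301, 3.0000)
after link 5: o_5 = (-0.3971, 9.5801, 3.5000)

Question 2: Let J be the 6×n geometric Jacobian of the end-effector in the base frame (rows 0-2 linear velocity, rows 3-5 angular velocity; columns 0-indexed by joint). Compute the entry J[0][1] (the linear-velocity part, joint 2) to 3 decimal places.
axis z_1 = (0.0000,0.0000,1.0000); lever o_n−o_1 = (-0.3971,9.5801,2.5000)
cross product → J_v[:, 1] = (-9.5801,-0.3971,0.0000)
J_ω[:, 1] = z_1
entry J[0][1] = -9.5801

-9.580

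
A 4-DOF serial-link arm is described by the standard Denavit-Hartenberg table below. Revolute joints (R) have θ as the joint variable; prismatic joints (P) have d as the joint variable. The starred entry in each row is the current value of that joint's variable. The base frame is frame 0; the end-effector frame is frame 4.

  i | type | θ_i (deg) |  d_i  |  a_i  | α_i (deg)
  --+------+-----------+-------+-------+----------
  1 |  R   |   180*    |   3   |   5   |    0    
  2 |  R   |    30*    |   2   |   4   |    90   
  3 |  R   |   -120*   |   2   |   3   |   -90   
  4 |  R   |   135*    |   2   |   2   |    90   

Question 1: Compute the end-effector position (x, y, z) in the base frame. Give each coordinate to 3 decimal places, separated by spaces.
after link 1: o_1 = (-5.0000, 0.0000, 3.0000)
after link 2: o_2 = (-8.4641, -2.0000, 5.0000)
after link 3: o_3 = (-8.1651, 0.4821, 2.4019)
after link 4: o_4 = (-9.5703, -1.9623, 2.6267)

-9.570 -1.962 2.627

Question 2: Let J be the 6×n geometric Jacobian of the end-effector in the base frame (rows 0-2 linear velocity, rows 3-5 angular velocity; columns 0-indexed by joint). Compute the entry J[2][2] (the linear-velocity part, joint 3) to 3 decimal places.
0.939

axis z_2 = (-0.5000,0.8660,0.0000); lever o_n−o_2 = (-1.1062,0.0377,-2.3733)
cross product → J_v[:, 2] = (-2.0554,-1.1867,0.9392)
J_ω[:, 2] = z_2
entry J[2][2] = 0.9392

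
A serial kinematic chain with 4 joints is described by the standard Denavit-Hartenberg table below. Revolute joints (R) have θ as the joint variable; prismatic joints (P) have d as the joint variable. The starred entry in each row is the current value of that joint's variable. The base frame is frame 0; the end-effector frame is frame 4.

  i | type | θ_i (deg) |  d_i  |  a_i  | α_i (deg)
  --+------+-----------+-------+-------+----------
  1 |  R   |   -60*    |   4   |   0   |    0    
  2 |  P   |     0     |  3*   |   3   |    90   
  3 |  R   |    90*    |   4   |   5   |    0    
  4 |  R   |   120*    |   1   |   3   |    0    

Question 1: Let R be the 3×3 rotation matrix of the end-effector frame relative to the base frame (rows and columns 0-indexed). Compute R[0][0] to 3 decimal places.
-0.433

End-effector x-axis (col 0 of R) = (-0.4330,0.7500,-0.5000)
R[0][0] = -0.4330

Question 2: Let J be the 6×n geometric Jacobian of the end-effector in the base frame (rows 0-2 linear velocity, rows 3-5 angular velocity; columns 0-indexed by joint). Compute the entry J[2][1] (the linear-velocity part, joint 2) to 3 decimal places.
1.000

prismatic axis z_1 = (0.0000,0.0000,1.0000)
J_v[:, 1] = z_1; J_ω[:, 1] = (0,0,0)
entry J[2][1] = 1.0000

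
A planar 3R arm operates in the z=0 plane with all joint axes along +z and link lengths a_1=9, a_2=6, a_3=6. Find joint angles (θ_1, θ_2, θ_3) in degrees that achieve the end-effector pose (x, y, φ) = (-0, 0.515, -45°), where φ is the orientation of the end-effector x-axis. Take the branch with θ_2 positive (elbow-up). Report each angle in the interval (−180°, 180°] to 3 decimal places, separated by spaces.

89.998 134.998 90.004

wrist centre = target − a_3·(cos φ, sin φ) = (-4.2426, 4.7576)
cos θ_2 = (40.6351−9²−6²)/(2·9·6) = -0.7071; θ_2 = 134.9980° (elbow-up)
β = atan2(4.7576,-4.2426) = 131.7251°; ψ = atan2(4.2428,4.7575) = 41.7269°
θ_1 = β − ψ = 89.9982°
θ_3 = φ − θ_1 − θ_2 = 90.0038° (wrapped to (-180°,180°])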